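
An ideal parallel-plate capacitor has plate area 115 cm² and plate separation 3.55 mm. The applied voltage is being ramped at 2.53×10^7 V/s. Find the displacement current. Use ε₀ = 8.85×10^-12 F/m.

The field between the plates is E = V/d, so dE/dt = (2.53×10^7)/(3.55×10^-3 m) = 7.127×10^9 V/(m·s).
I_d = ε₀ A (dE/dt) = (8.85×10^-12)(0.0115)(7.127×10^9) = 7.25×10^-4 A.

7.25×10^-4 A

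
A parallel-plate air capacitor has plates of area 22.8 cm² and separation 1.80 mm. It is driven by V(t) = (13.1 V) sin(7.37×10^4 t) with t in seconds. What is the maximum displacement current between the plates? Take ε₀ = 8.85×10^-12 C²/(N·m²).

1.08×10^-5 A

C = ε₀A/d = (8.85×10^-12)(2.28×10^-3)/(1.80×10^-3) = 1.121×10^-11 F; ω = 7.37×10^4 rad/s.
I_d = C dV/dt, so |I_d|_max = C V₀ ω = (1.121×10^-11)(13.1)(7.37×10^4) = 1.08×10^-5 A.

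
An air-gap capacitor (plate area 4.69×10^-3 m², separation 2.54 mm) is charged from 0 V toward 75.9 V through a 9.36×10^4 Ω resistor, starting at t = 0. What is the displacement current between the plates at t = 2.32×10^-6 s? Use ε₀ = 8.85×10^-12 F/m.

C = ε₀A/d = (8.85×10^-12)(4.69×10^-3)/(2.54×10^-3) = 1.634×10^-11 F and τ = RC = 1.529×10^-6 s. I_d in the gap equals the RC charging current.
I_d(t) = (V₀/R) e^(−t/τ) = 8.109×10^-4 · e^(−1.517) = 1.78×10^-4 A.

1.78×10^-4 A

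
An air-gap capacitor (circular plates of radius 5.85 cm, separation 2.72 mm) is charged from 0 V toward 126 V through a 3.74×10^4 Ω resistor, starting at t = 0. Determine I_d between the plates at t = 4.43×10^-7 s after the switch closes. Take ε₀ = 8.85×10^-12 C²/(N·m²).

2.40×10^-3 A

C = ε₀A/d = (8.85×10^-12)(0.01075)/(2.72×10^-3) = 3.498×10^-11 F and τ = RC = 1.308×10^-6 s. I_d in the gap equals the RC charging current.
I_d(t) = (V₀/R) e^(−t/τ) = 3.369×10^-3 · e^(−0.3387) = 2.40×10^-3 A.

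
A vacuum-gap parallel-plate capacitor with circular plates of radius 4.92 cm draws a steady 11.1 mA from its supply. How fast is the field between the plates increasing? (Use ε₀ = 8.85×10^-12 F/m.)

Charge continuity gives I_d = I = 0.0111 A between the plates.
Inverting I_d = ε₀ A dE/dt gives dE/dt = 0.0111 / (8.85×10^-12 · 7.605×10^-3) = 1.65×10^11 V/(m·s).

1.65×10^11 V/(m·s)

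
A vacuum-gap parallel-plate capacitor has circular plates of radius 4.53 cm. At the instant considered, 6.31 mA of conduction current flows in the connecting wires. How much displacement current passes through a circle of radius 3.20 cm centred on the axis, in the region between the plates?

Between the plates the displacement current equals the wire current: I_d = 6.31 mA = 6.31×10^-3 A.
Through an area πr² the displacement current is I_d·(πr²/πR²) = I_d (r/R)² = 3.15×10^-3 A.

3.15×10^-3 A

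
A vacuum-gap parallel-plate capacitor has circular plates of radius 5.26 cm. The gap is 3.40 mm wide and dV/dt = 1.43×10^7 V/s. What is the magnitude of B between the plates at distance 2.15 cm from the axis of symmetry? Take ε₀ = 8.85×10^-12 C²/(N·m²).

5.03×10^-10 T

With E = V/d, dE/dt = 4.206×10^9 V/(m·s) and πR² = 8.692×10^-3 m², giving I_d = ε₀ πR² dE/dt = 3.235×10^-4 A.
An Ampèrian loop of radius r encloses a fraction (r/R)² of I_d. Then B·2πr = μ₀ I_d (r/R)², giving B = μ₀ I_d r/(2πR²) = 5.03×10^-10 T.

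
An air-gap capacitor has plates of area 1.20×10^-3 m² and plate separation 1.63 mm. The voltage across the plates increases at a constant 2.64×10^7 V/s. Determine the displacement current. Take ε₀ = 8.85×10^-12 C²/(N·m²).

1.72×10^-4 A

E = V/d so dE/dt = (dV/dt)/d = 1.620×10^10 V/(m·s), and I_d = ε₀ A dE/dt = (8.85×10^-12)(1.20×10^-3)(1.620×10^10) = 1.72×10^-4 A.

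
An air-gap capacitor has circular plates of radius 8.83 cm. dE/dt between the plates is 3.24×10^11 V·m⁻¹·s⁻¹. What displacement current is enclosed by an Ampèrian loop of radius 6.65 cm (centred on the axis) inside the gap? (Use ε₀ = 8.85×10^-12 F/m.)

0.0398 A

I_d = ε₀ dΦ_E/dt = ε₀ πR² (dE/dt) = (8.85×10^-12)(0.02449)(3.24×10^11) = 0.07022 A through the full plate area.
Through an area πr² the displacement current is I_d·(πr²/πR²) = I_d (r/R)² = 0.0398 A.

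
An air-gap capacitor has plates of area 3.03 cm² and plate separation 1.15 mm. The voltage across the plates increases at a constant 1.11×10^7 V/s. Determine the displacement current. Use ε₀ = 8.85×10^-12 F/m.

2.59×10^-5 A

C = ε₀A/d = (8.85×10^-12)(3.03×10^-4)/(1.15×10^-3) = 2.332×10^-12 F.
I_d = C dV/dt = (2.332×10^-12)(1.11×10^7) = 2.59×10^-5 A.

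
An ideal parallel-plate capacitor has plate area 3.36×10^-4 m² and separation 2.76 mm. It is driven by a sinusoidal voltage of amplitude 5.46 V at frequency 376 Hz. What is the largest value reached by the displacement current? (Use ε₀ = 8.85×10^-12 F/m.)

1.39×10^-8 A

(dE/dt)_max = V₀ω/d = 4.673×10^6 V/(m·s); ω = 2πf = 2362 rad/s.
I_d,max = ε₀ A (dE/dt)_max = (8.85×10^-12)(3.36×10^-4)(4.673×10^6) = 1.39×10^-8 A.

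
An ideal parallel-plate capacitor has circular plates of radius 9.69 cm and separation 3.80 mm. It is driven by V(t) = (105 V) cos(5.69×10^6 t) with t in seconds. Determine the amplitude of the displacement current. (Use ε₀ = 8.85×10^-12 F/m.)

The displacement current equals the conduction current C dV/dt, which peaks at C V₀ ω.
With C = ε₀A/d = (8.85×10^-12)(0.02950)/(3.80×10^-3) = 6.870×10^-11 F and ω = 5.69×10^6 rad/s, I_d,max = (6.870×10^-11)(105)(5.69×10^6) = 0.0410 A.

0.0410 A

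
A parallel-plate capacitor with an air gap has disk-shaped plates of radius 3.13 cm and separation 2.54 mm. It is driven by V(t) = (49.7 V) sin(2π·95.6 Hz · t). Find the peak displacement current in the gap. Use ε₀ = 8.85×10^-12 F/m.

C = ε₀A/d = (8.85×10^-12)(3.078×10^-3)/(2.54×10^-3) = 1.072×10^-11 F; ω = 2πf = 600.7 rad/s.
I_d = C dV/dt, so |I_d|_max = C V₀ ω = (1.072×10^-11)(49.7)(600.7) = 3.20×10^-7 A.

3.20×10^-7 A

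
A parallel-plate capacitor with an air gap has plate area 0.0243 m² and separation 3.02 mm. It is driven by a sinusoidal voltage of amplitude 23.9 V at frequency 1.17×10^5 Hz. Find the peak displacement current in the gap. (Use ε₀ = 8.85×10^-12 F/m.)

1.25×10^-3 A

C = ε₀A/d = (8.85×10^-12)(0.0243)/(3.02×10^-3) = 7.121×10^-11 F; ω = 2πf = 7.351×10^5 rad/s.
I_d = C dV/dt, so |I_d|_max = C V₀ ω = (7.121×10^-11)(23.9)(7.351×10^5) = 1.25×10^-3 A.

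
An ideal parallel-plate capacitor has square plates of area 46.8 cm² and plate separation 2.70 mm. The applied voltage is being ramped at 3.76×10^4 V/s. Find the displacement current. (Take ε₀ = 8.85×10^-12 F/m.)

5.77×10^-7 A

The displacement current equals the charging current C dV/dt. With C = ε₀A/d = (8.85×10^-12)(4.68×10^-3)/(2.70×10^-3) = 1.534×10^-11 F, I_d = (1.534×10^-11)(3.76×10^4) = 5.77×10^-7 A.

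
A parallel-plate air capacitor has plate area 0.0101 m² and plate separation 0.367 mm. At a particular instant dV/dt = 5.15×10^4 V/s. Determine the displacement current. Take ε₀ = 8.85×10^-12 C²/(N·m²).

1.25×10^-5 A

E = V/d so dE/dt = (dV/dt)/d = 1.403×10^8 V/(m·s), and I_d = ε₀ A dE/dt = (8.85×10^-12)(0.0101)(1.403×10^8) = 1.25×10^-5 A.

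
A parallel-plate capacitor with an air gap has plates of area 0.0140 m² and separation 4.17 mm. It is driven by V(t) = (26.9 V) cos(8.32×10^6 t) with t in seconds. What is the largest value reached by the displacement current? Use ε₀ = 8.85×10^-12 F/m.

6.65×10^-3 A

(dE/dt)_max = V₀ω/d = 5.367×10^10 V/(m·s); ω = 8.32×10^6 rad/s.
I_d,max = ε₀ A (dE/dt)_max = (8.85×10^-12)(0.0140)(5.367×10^10) = 6.65×10^-3 A.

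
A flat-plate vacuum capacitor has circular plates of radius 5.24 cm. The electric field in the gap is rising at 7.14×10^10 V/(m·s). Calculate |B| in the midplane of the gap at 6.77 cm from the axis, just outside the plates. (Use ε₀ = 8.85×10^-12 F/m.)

1.61×10^-8 T

Total displacement current: I_d = ε₀(πR²)(dE/dt) = (8.85×10^-12)(8.626×10^-3)(7.14×10^10) = 5.451×10^-3 A.
With r > R the enclosed displacement current is the full I_d; B = μ₀ I_d / (2πr) = 1.61×10^-8 T.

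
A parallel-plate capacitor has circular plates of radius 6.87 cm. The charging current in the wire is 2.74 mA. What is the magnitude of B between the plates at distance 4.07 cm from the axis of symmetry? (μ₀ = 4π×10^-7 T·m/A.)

By continuity the displacement current in the gap matches the conduction current: I_d = 2.74×10^-3 A.
For r < R the Ampère–Maxwell law gives B(2πr) = μ₀ I_d (r²/R²), so B = μ₀ I_d r/(2πR²) = (4π×10^-7)(2.74×10^-3)(0.0407)/(2π·0.0687²) = 4.73×10^-9 T.

4.73×10^-9 T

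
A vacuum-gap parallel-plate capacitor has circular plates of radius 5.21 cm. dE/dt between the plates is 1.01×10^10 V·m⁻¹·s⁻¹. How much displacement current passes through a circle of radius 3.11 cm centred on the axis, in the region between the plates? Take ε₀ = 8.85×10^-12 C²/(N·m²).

2.72×10^-4 A

Total displacement current: I_d = ε₀(πR²)(dE/dt) = (8.85×10^-12)(8.528×10^-3)(1.01×10^10) = 7.623×10^-4 A.
Since J_d is uniform, the enclosed fraction is (r/R)² = 0.3563, giving I_d,enc = 2.72×10^-4 A.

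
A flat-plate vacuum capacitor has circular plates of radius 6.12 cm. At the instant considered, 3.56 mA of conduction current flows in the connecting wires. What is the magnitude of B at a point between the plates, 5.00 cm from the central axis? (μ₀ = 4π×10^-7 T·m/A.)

By continuity the displacement current in the gap matches the conduction current: I_d = 3.56×10^-3 A.
For r < R the Ampère–Maxwell law gives B(2πr) = μ₀ I_d (r²/R²), so B = μ₀ I_d r/(2πR²) = (4π×10^-7)(3.56×10^-3)(0.0500)/(2π·0.0612²) = 9.50×10^-9 T.

9.50×10^-9 T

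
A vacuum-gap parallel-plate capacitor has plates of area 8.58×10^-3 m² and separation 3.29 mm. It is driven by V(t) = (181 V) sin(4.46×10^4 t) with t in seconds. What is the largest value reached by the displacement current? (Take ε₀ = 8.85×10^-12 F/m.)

1.86×10^-4 A

The displacement current equals the conduction current C dV/dt, which peaks at C V₀ ω.
With C = ε₀A/d = (8.85×10^-12)(8.58×10^-3)/(3.29×10^-3) = 2.308×10^-11 F and ω = 4.46×10^4 rad/s, I_d,max = (2.308×10^-11)(181)(4.46×10^4) = 1.86×10^-4 A.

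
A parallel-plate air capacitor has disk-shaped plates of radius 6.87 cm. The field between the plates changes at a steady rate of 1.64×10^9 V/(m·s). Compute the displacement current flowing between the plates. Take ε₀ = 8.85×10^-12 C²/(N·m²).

2.15×10^-4 A

With a uniform field, Φ_E = EA, so I_d = ε₀ A dE/dt = 2.15×10^-4 A.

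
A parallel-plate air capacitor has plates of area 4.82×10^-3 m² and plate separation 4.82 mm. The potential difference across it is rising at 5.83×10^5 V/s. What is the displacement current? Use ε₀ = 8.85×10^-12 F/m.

5.16×10^-6 A

The displacement current equals the charging current C dV/dt. With C = ε₀A/d = (8.85×10^-12)(4.82×10^-3)/(4.82×10^-3) = 8.850×10^-12 F, I_d = (8.850×10^-12)(5.83×10^5) = 5.16×10^-6 A.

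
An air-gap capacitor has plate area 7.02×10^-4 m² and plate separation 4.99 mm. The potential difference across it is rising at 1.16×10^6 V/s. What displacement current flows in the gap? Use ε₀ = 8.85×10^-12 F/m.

C = ε₀A/d = (8.85×10^-12)(7.02×10^-4)/(4.99×10^-3) = 1.245×10^-12 F.
I_d = C dV/dt = (1.245×10^-12)(1.16×10^6) = 1.44×10^-6 A.

1.44×10^-6 A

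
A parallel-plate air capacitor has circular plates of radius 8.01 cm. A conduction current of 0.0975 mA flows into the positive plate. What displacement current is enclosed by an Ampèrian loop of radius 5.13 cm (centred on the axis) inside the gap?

No conduction current crosses the gap, so I_d there equals the 9.75×10^-5 A in the leads.
The field is uniform, so I_d,enc = I_d (r/R)² = (9.75×10^-5)(5.13/8.01)² = 4.00×10^-5 A.

4.00×10^-5 A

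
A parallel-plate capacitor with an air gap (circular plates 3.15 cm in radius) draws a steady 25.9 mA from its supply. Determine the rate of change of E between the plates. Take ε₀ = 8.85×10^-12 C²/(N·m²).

9.39×10^11 V/(m·s)

By continuity, I_d in the gap equals the 25.9 mA flowing in the wire.
Inverting I_d = ε₀ A dE/dt gives dE/dt = 0.0259 / (8.85×10^-12 · 3.117×10^-3) = 9.39×10^11 V/(m·s).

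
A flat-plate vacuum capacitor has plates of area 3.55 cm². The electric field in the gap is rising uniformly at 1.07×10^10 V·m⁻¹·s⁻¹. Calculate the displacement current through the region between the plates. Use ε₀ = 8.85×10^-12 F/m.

3.36×10^-5 A

With a uniform field, Φ_E = EA, so I_d = ε₀ A dE/dt = 3.36×10^-5 A.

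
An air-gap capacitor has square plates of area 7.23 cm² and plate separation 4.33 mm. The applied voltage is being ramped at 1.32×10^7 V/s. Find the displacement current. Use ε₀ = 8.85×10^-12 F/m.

1.95×10^-5 A

The field between the plates is E = V/d, so dE/dt = (1.32×10^7)/(4.33×10^-3 m) = 3.048×10^9 V/(m·s).
I_d = ε₀ A (dE/dt) = (8.85×10^-12)(7.23×10^-4)(3.048×10^9) = 1.95×10^-5 A.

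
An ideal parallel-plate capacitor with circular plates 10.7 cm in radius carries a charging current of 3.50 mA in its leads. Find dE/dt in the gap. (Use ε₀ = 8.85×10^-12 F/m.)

1.10×10^10 V/(m·s)

The displacement current between the plates equals the conduction current, I_d = 3.50 mA.
Since I_d = ε₀ A dE/dt, dE/dt = I_d/(ε₀A) = (3.50×10^-3)/((8.85×10^-12)(0.03597)) = 1.10×10^10 V/(m·s).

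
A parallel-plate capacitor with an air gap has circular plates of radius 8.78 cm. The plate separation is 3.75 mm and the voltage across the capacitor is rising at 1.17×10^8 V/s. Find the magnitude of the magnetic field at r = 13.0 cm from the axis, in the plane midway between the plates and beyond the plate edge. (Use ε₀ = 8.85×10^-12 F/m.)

dE/dt = (dV/dt)/d = 3.120×10^10 V/(m·s); I_d = ε₀(πR²)(dE/dt) = (8.85×10^-12)(0.02422)(3.120×10^10) = 6.688×10^-3 A.
For r ≥ R the full I_d is enclosed: B = μ₀ I_d/(2πr) = (4π×10^-7)(6.688×10^-3)/(2π·0.130) = 1.03×10^-8 T.

1.03×10^-8 T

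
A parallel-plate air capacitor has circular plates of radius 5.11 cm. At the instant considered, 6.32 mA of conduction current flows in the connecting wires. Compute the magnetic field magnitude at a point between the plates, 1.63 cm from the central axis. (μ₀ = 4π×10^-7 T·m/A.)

7.89×10^-9 T

By continuity the displacement current in the gap matches the conduction current: I_d = 6.32×10^-3 A.
For r < R the Ampère–Maxwell law gives B(2πr) = μ₀ I_d (r²/R²), so B = μ₀ I_d r/(2πR²) = (4π×10^-7)(6.32×10^-3)(0.0163)/(2π·0.0511²) = 7.89×10^-9 T.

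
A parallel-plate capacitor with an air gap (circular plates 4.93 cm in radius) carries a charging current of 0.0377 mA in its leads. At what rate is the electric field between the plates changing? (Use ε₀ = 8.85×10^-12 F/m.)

5.58×10^8 V/(m·s)

By continuity, I_d in the gap equals the 0.0377 mA flowing in the wire.
Since I_d = ε₀ A dE/dt, dE/dt = I_d/(ε₀A) = (3.77×10^-5)/((8.85×10^-12)(7.636×10^-3)) = 5.58×10^8 V/(m·s).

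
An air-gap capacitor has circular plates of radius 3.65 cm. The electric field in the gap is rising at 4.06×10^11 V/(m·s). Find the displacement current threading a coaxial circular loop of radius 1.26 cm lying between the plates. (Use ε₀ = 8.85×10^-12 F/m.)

1.79×10^-3 A

Through the whole plate area (πR² = 4.185×10^-3 m²), I_d = ε₀ πR² dE/dt = 0.01504 A.
Since J_d is uniform, the enclosed fraction is (r/R)² = 0.1192, giving I_d,enc = 1.79×10^-3 A.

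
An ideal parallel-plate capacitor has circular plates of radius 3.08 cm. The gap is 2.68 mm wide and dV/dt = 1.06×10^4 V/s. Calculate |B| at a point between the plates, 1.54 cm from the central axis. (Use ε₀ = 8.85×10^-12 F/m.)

3.39×10^-13 T

dE/dt = (dV/dt)/d = 3.955×10^6 V/(m·s); I_d = ε₀(πR²)(dE/dt) = (8.85×10^-12)(2.980×10^-3)(3.955×10^6) = 1.043×10^-7 A.
∮B·dl = μ₀ I_d,enc with I_d,enc = I_d r²/R² = 2.608×10^-8 A; so B = μ₀ I_d,enc/(2πr) = 3.39×10^-13 T.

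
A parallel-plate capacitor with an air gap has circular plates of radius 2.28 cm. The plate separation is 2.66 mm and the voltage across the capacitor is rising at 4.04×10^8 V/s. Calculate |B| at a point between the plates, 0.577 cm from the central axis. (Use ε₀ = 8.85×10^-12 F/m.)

dE/dt = (dV/dt)/d = 1.519×10^11 V/(m·s); I_d = ε₀(πR²)(dE/dt) = (8.85×10^-12)(1.633×10^-3)(1.519×10^11) = 2.195×10^-3 A.
An Ampèrian loop of radius r encloses a fraction (r/R)² of I_d. Then B·2πr = μ₀ I_d (r/R)², giving B = μ₀ I_d r/(2πR²) = 4.87×10^-9 T.

4.87×10^-9 T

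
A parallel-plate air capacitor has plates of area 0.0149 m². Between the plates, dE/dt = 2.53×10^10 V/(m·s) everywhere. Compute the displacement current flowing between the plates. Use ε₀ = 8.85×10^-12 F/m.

With a uniform field, Φ_E = EA, so I_d = ε₀ A dE/dt = 3.34×10^-3 A.

3.34×10^-3 A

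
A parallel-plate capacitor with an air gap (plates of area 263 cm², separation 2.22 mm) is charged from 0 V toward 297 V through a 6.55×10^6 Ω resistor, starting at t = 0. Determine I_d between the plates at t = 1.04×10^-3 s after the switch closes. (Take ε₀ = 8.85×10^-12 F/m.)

9.97×10^-6 A

C = ε₀A/d = (8.85×10^-12)(0.0263)/(2.22×10^-3) = 1.048×10^-10 F, so τ = RC = 6.864×10^-4 s.
The conduction current is I(t) = (V₀/R) e^(−t/τ), and the displacement current between the plates equals it.
t/τ = 1.515; I_d = (297/6.55×10^6) · e^(−1.515) = (4.534×10^-5)(0.2198) = 9.97×10^-6 A.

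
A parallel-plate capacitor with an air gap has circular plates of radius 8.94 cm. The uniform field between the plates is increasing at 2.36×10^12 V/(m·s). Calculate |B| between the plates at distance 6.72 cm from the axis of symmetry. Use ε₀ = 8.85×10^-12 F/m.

Total displacement current: I_d = ε₀(πR²)(dE/dt) = (8.85×10^-12)(0.02511)(2.36×10^12) = 0.5244 A.
∮B·dl = μ₀ I_d,enc with I_d,enc = I_d r²/R² = 0.2963 A; so B = μ₀ I_d,enc/(2πr) = 8.82×10^-7 T.

8.82×10^-7 T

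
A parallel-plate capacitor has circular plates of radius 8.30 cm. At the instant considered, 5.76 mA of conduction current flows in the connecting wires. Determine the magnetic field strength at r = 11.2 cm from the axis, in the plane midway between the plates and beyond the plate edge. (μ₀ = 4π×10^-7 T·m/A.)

1.03×10^-8 T

Between the plates the displacement current equals the wire current: I_d = 5.76 mA = 5.76×10^-3 A.
For r ≥ R the full I_d is enclosed: B = μ₀ I_d/(2πr) = (4π×10^-7)(5.76×10^-3)/(2π·0.112) = 1.03×10^-8 T.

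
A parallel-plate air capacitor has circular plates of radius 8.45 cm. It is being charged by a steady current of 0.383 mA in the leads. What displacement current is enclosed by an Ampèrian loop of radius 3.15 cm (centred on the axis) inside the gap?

5.32×10^-5 A

Between the plates the displacement current equals the wire current: I_d = 0.383 mA = 3.83×10^-4 A.
Through an area πr² the displacement current is I_d·(πr²/πR²) = I_d (r/R)² = 5.32×10^-5 A.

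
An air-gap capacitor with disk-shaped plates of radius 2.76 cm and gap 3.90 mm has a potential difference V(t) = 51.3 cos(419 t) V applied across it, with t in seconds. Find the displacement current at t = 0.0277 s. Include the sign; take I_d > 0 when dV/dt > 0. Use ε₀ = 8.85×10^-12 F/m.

dV/dt = (51.3)(419)·−sin(11.6063) = 1.761×10^4 V/s.
I_d = C dV/dt with C = ε₀A/d = (8.85×10^-12)(2.393×10^-3)/(3.90×10^-3) = 5.430×10^-12 F, so I_d = (5.430×10^-12)(1.761×10^4) = 9.56×10^-8 A.

9.56×10^-8 A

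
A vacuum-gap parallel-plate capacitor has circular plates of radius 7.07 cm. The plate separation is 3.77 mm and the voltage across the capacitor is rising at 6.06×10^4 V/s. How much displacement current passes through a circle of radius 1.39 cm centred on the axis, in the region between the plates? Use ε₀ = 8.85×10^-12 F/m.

8.63×10^-8 A

With E = V/d, dE/dt = 1.607×10^7 V/(m·s) and πR² = 0.01570 m², giving I_d = ε₀ πR² dE/dt = 2.233×10^-6 A.
The field is uniform, so I_d,enc = I_d (r/R)² = (2.233×10^-6)(1.39/7.07)² = 8.63×10^-8 A.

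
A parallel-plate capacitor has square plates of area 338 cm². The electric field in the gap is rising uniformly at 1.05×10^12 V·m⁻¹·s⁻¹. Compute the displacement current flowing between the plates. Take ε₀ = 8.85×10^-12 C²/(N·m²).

I_d = ε₀ A (dE/dt) = (8.85×10^-12)(0.0338 m²)(1.05×10^12) = 0.314 A.

0.314 A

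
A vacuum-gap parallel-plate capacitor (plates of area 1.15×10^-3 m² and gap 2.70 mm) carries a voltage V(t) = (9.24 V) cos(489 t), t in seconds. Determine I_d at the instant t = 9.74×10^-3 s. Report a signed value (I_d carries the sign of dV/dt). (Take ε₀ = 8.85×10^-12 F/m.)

C = ε₀A/d = (8.85×10^-12)(1.15×10^-3)/(2.70×10^-3) = 3.769×10^-12 F. dV/dt = V₀ω·−sin(ωt); at ωt = 4.76286 rad this factor is 0.9987.
I_d = C dV/dt = (3.769×10^-12)(9.24)(489)(0.9987) = 1.70×10^-8 A.

1.70×10^-8 A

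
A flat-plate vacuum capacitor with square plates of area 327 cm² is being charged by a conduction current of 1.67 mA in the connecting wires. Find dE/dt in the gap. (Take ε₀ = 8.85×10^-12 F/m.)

5.77×10^9 V/(m·s)

Charge continuity gives I_d = I = 1.67×10^-3 A between the plates.
Inverting I_d = ε₀ A dE/dt gives dE/dt = 1.67×10^-3 / (8.85×10^-12 · 0.0327) = 5.77×10^9 V/(m·s).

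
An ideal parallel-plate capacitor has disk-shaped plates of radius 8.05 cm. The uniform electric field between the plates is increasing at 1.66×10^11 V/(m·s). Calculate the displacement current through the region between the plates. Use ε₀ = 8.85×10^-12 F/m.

With a uniform field, Φ_E = EA, so I_d = ε₀ A dE/dt = 0.0299 A.

0.0299 A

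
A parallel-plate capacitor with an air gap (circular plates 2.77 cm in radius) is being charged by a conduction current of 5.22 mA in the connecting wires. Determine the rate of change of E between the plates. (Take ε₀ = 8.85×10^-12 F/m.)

Charge continuity gives I_d = I = 5.22×10^-3 A between the plates.
Since I_d = ε₀ A dE/dt, dE/dt = I_d/(ε₀A) = (5.22×10^-3)/((8.85×10^-12)(2.411×10^-3)) = 2.45×10^11 V/(m·s).

2.45×10^11 V/(m·s)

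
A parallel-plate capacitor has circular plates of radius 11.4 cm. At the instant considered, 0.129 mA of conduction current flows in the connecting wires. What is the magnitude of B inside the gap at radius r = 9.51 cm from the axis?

1.89×10^-10 T

Between the plates the displacement current equals the wire current: I_d = 0.129 mA = 1.29×10^-4 A.
∮B·dl = μ₀ I_d,enc with I_d,enc = I_d r²/R² = 8.977×10^-5 A; so B = μ₀ I_d,enc/(2πr) = 1.89×10^-10 T.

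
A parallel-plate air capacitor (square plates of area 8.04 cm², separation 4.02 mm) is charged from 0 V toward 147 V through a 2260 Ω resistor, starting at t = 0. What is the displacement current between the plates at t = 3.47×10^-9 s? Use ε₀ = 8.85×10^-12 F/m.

0.0273 A

C = ε₀A/d = (8.85×10^-12)(8.04×10^-4)/(4.02×10^-3) = 1.770×10^-12 F and τ = RC = 4.000×10^-9 s. I_d in the gap equals the RC charging current.
I_d(t) = (V₀/R) e^(−t/τ) = 0.06504 · e^(−0.8675) = 0.0273 A.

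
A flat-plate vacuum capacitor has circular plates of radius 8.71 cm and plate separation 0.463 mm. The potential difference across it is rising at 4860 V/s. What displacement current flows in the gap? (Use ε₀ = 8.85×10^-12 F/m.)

The field between the plates is E = V/d, so dE/dt = (4860)/(4.63×10^-4 m) = 1.050×10^7 V/(m·s).
I_d = ε₀ A (dE/dt) = (8.85×10^-12)(0.02383)(1.050×10^7) = 2.21×10^-6 A.

2.21×10^-6 A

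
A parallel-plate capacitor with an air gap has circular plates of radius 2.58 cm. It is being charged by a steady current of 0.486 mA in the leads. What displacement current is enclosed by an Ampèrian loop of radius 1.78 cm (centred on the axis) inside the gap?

2.31×10^-4 A

No conduction current crosses the gap, so I_d there equals the 4.86×10^-4 A in the leads.
The field is uniform, so I_d,enc = I_d (r/R)² = (4.86×10^-4)(1.78/2.58)² = 2.31×10^-4 A.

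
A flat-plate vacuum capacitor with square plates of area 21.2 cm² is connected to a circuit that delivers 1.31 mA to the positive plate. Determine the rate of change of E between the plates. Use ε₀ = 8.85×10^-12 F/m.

6.98×10^10 V/(m·s)

Charge continuity gives I_d = I = 1.31×10^-3 A between the plates.
Then dE/dt = I_d/(ε₀A) = 6.98×10^10 V/(m·s).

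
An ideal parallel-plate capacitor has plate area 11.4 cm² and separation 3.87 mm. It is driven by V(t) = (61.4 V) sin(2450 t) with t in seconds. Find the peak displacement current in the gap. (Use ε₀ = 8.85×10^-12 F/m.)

3.92×10^-7 A

C = ε₀A/d = (8.85×10^-12)(1.14×10^-3)/(3.87×10^-3) = 2.607×10^-12 F; ω = 2450 rad/s.
I_d = C dV/dt, so |I_d|_max = C V₀ ω = (2.607×10^-12)(61.4)(2450) = 3.92×10^-7 A.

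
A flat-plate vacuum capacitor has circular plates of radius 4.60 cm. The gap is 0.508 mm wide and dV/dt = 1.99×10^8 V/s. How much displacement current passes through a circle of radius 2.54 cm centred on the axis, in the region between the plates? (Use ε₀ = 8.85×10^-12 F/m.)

7.03×10^-3 A

With E = V/d, dE/dt = 3.917×10^11 V/(m·s) and πR² = 6.648×10^-3 m², giving I_d = ε₀ πR² dE/dt = 0.02305 A.
The field is uniform, so I_d,enc = I_d (r/R)² = (0.02305)(2.54/4.60)² = 7.03×10^-3 A.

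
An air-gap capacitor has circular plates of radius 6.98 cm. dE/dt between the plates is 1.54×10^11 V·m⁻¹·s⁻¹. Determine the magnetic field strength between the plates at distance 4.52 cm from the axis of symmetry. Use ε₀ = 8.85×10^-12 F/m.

Total displacement current: I_d = ε₀(πR²)(dE/dt) = (8.85×10^-12)(0.01531)(1.54×10^11) = 0.02087 A.
For r < R the Ampère–Maxwell law gives B(2πr) = μ₀ I_d (r²/R²), so B = μ₀ I_d r/(2πR²) = (4π×10^-7)(0.02087)(0.0452)/(2π·0.0698²) = 3.87×10^-8 T.

3.87×10^-8 T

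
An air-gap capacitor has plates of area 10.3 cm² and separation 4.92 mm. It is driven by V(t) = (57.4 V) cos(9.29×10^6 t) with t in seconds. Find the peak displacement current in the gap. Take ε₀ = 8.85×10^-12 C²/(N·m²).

(dE/dt)_max = V₀ω/d = 1.084×10^11 V/(m·s); ω = 9.29×10^6 rad/s.
I_d,max = ε₀ A (dE/dt)_max = (8.85×10^-12)(1.03×10^-3)(1.084×10^11) = 9.88×10^-4 A.

9.88×10^-4 A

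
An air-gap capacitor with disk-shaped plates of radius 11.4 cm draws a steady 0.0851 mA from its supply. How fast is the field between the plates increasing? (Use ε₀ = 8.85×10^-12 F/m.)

2.36×10^8 V/(m·s)

The displacement current between the plates equals the conduction current, I_d = 0.0851 mA.
Inverting I_d = ε₀ A dE/dt gives dE/dt = 8.51×10^-5 / (8.85×10^-12 · 0.04083) = 2.36×10^8 V/(m·s).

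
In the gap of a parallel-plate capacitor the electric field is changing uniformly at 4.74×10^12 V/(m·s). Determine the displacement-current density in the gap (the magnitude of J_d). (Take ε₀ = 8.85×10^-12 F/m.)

41.9 A/m²

J_d = ε₀ ∂E/∂t, so J_d = 41.9 A/m².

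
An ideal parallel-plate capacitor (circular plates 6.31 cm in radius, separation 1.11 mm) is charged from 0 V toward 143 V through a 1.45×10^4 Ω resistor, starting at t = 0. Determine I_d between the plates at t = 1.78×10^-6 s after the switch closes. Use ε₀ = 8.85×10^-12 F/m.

C = ε₀A/d = (8.85×10^-12)(0.01251)/(1.11×10^-3) = 9.974×10^-11 F, so τ = RC = 1.446×10^-6 s.
The conduction current is I(t) = (V₀/R) e^(−t/τ), and the displacement current between the plates equals it.
t/τ = 1.231; I_d = (143/1.45×10^4) · e^(−1.231) = (9.862×10^-3)(0.2920) = 2.88×10^-3 A.

2.88×10^-3 A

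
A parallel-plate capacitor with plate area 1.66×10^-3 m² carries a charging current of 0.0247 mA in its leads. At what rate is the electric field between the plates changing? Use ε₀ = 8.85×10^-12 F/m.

1.68×10^9 V/(m·s)

The displacement current between the plates equals the conduction current, I_d = 0.0247 mA.
Then dE/dt = I_d/(ε₀A) = 1.68×10^9 V/(m·s).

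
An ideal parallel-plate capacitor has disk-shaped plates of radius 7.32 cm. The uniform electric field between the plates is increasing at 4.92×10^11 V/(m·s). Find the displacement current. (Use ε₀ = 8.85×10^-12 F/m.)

0.0733 A

With a uniform field, Φ_E = EA, so I_d = ε₀ A dE/dt = 0.0733 A.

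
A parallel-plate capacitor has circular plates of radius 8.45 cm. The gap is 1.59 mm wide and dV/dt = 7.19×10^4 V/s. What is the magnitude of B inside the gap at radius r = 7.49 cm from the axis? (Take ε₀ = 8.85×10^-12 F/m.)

With E = V/d, dE/dt = 4.522×10^7 V/(m·s) and πR² = 0.02243 m², giving I_d = ε₀ πR² dE/dt = 8.976×10^-6 A.
For r < R the Ampère–Maxwell law gives B(2πr) = μ₀ I_d (r²/R²), so B = μ₀ I_d r/(2πR²) = (4π×10^-7)(8.976×10^-6)(0.0749)/(2π·0.0845²) = 1.88×10^-11 T.

1.88×10^-11 T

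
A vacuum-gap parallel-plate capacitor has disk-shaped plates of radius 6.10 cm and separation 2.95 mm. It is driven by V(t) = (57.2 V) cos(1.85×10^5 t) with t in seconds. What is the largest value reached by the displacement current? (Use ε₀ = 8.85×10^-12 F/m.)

3.71×10^-4 A

(dE/dt)_max = V₀ω/d = 3.587×10^9 V/(m·s); ω = 1.85×10^5 rad/s.
I_d,max = ε₀ A (dE/dt)_max = (8.85×10^-12)(0.01169)(3.587×10^9) = 3.71×10^-4 A.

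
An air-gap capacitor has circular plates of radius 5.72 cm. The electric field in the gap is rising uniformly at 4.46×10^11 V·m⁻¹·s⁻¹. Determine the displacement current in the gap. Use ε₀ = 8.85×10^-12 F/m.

0.0406 A

The displacement current is ε₀ times dΦ_E/dt = ε₀ A dE/dt = (8.85×10^-12)(0.01028)(4.46×10^11) = 0.0406 A.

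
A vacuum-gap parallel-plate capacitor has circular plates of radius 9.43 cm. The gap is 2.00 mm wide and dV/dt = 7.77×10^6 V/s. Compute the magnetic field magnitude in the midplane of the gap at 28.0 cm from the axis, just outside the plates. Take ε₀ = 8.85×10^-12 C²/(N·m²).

With E = V/d, dE/dt = 3.885×10^9 V/(m·s) and πR² = 0.02794 m², giving I_d = ε₀ πR² dE/dt = 9.606×10^-4 A.
Outside the plates the loop encloses all of I_d, so B·2πr = μ₀ I_d and B = 6.86×10^-10 T.

6.86×10^-10 T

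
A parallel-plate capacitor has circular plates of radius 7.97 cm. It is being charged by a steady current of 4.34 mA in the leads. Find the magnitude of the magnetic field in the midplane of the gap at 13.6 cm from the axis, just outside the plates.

By continuity the displacement current in the gap matches the conduction current: I_d = 4.34×10^-3 A.
Outside the plates the loop encloses all of I_d, so B·2πr = μ₀ I_d and B = 6.38×10^-9 T.

6.38×10^-9 T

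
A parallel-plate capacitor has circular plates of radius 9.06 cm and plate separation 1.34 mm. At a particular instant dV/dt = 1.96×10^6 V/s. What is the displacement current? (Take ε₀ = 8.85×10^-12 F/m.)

C = ε₀A/d = (8.85×10^-12)(0.02579)/(1.34×10^-3) = 1.703×10^-10 F.
I_d = C dV/dt = (1.703×10^-10)(1.96×10^6) = 3.34×10^-4 A.

3.34×10^-4 A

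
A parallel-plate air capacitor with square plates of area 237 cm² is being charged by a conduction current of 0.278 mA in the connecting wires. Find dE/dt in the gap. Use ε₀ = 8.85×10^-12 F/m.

By continuity, I_d in the gap equals the 0.278 mA flowing in the wire.
Since I_d = ε₀ A dE/dt, dE/dt = I_d/(ε₀A) = (2.78×10^-4)/((8.85×10^-12)(0.0237)) = 1.33×10^9 V/(m·s).

1.33×10^9 V/(m·s)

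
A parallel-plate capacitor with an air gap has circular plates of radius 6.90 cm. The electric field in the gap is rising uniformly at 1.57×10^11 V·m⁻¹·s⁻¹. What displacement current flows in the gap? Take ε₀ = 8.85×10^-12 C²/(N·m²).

The displacement current is ε₀ times dΦ_E/dt = ε₀ A dE/dt = (8.85×10^-12)(0.01496)(1.57×10^11) = 0.0208 A.

0.0208 A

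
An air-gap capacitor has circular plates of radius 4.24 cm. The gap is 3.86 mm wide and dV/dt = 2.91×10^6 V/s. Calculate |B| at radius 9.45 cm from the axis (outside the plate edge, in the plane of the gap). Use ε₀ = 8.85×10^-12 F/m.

7.97×10^-11 T

I_d = C dV/dt with C = ε₀πR²/d = 1.295×10^-11 F, so I_d = (1.295×10^-11)(2.91×10^6) = 3.768×10^-5 A.
For r ≥ R the full I_d is enclosed: B = μ₀ I_d/(2πr) = (4π×10^-7)(3.768×10^-5)/(2π·0.0945) = 7.97×10^-11 T.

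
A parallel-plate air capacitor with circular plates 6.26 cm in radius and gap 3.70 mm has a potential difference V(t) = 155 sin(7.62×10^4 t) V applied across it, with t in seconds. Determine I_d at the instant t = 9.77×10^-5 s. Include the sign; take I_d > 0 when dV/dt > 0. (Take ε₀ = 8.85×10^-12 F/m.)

dV/dt = (155)(7.62×10^4)·cos(7.44474) = 4.700×10^6 V/s.
I_d = C dV/dt with C = ε₀A/d = (8.85×10^-12)(0.01231)/(3.70×10^-3) = 2.944×10^-11 F, so I_d = (2.944×10^-11)(4.700×10^6) = 1.38×10^-4 A.

1.38×10^-4 A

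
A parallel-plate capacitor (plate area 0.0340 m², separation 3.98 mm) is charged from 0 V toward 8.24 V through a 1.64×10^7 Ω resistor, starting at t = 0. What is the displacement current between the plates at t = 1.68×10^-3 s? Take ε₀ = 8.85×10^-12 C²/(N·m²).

1.30×10^-7 A

C = ε₀A/d = (8.85×10^-12)(0.0340)/(3.98×10^-3) = 7.560×10^-11 F, so τ = RC = 1.240×10^-3 s.
The conduction current is I(t) = (V₀/R) e^(−t/τ), and the displacement current between the plates equals it.
t/τ = 1.355; I_d = (8.24/1.64×10^7) · e^(−1.355) = (5.024×10^-7)(0.2579) = 1.30×10^-7 A.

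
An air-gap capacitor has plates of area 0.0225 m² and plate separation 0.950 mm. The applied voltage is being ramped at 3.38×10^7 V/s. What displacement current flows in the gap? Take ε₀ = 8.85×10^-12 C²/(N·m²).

E = V/d so dE/dt = (dV/dt)/d = 3.558×10^10 V/(m·s), and I_d = ε₀ A dE/dt = (8.85×10^-12)(0.0225)(3.558×10^10) = 7.08×10^-3 A.

7.08×10^-3 A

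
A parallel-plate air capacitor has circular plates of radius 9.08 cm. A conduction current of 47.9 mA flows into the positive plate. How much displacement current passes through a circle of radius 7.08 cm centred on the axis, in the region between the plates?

0.0291 A

No conduction current crosses the gap, so I_d there equals the 0.0479 A in the leads.
Through an area πr² the displacement current is I_d·(πr²/πR²) = I_d (r/R)² = 0.0291 A.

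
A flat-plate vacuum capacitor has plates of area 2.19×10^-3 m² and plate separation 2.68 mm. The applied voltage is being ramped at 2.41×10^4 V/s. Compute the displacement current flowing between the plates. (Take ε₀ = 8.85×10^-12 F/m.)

E = V/d so dE/dt = (dV/dt)/d = 8.993×10^6 V/(m·s), and I_d = ε₀ A dE/dt = (8.85×10^-12)(2.19×10^-3)(8.993×10^6) = 1.74×10^-7 A.

1.74×10^-7 A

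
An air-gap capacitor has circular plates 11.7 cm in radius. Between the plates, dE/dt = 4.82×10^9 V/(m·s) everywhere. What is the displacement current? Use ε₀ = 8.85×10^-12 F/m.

The displacement current is ε₀ times dΦ_E/dt = ε₀ A dE/dt = (8.85×10^-12)(0.04301)(4.82×10^9) = 1.83×10^-3 A.

1.83×10^-3 A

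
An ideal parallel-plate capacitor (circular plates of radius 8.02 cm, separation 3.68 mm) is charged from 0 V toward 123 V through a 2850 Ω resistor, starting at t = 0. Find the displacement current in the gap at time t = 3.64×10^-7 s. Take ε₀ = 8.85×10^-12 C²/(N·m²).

With C = ε₀A/d = (8.85×10^-12)(0.02021)/(3.68×10^-3) = 4.860×10^-11 F, the time constant is τ = RC = 1.385×10^-7 s, so t/τ = 2.628 and e^(−t/τ) = 0.07222.
I_d = I_cond = (V₀/R) e^(−t/τ) = (0.04316)(0.07222) = 3.12×10^-3 A.

3.12×10^-3 A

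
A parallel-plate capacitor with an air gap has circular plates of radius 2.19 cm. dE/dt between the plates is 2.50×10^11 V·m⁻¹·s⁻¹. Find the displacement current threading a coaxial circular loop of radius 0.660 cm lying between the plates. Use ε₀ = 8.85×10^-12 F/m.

Total displacement current: I_d = ε₀(πR²)(dE/dt) = (8.85×10^-12)(1.507×10^-3)(2.50×10^11) = 3.334×10^-3 A.
Since J_d is uniform, the enclosed fraction is (r/R)² = 0.09082, giving I_d,enc = 3.03×10^-4 A.

3.03×10^-4 A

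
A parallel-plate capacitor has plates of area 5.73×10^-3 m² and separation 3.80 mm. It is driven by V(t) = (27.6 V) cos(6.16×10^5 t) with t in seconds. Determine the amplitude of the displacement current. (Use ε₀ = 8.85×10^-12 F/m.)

2.27×10^-4 A

(dE/dt)_max = V₀ω/d = 4.474×10^9 V/(m·s); ω = 6.16×10^5 rad/s.
I_d,max = ε₀ A (dE/dt)_max = (8.85×10^-12)(5.73×10^-3)(4.474×10^9) = 2.27×10^-4 A.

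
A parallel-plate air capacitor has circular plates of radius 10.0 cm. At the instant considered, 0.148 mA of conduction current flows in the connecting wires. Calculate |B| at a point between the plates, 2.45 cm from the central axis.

Between the plates the displacement current equals the wire current: I_d = 0.148 mA = 1.48×10^-4 A.
An Ampèrian loop of radius r encloses a fraction (r/R)² of I_d. Then B·2πr = μ₀ I_d (r/R)², giving B = μ₀ I_d r/(2πR²) = 7.25×10^-11 T.

7.25×10^-11 T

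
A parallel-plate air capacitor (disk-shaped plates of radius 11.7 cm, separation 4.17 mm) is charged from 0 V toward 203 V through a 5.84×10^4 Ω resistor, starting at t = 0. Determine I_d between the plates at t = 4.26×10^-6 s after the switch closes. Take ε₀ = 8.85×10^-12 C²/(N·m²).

C = ε₀A/d = (8.85×10^-12)(0.04301)/(4.17×10^-3) = 9.128×10^-11 F, so τ = RC = 5.331×10^-6 s.
The conduction current is I(t) = (V₀/R) e^(−t/τ), and the displacement current between the plates equals it.
t/τ = 0.7991; I_d = (203/5.84×10^4) · e^(−0.7991) = (3.476×10^-3)(0.4497) = 1.56×10^-3 A.

1.56×10^-3 A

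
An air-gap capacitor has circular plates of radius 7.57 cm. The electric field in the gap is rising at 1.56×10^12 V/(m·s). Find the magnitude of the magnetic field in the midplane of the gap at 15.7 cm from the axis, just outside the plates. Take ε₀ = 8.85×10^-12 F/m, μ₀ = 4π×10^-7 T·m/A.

3.17×10^-7 T

Total displacement current: I_d = ε₀(πR²)(dE/dt) = (8.85×10^-12)(0.01800)(1.56×10^12) = 0.2485 A.
For r ≥ R the full I_d is enclosed: B = μ₀ I_d/(2πr) = (4π×10^-7)(0.2485)/(2π·0.157) = 3.17×10^-7 T.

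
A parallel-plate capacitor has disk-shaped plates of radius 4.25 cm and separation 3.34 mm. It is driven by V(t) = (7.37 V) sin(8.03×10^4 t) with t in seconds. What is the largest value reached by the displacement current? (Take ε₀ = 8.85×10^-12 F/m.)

8.90×10^-6 A

(dE/dt)_max = V₀ω/d = 1.772×10^8 V/(m·s); ω = 8.03×10^4 rad/s.
I_d,max = ε₀ A (dE/dt)_max = (8.85×10^-12)(5.675×10^-3)(1.772×10^8) = 8.90×10^-6 A.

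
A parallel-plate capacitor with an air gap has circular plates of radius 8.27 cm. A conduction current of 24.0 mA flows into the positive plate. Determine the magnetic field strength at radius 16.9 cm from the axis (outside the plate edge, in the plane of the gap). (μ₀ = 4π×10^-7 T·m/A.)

2.84×10^-8 T

By continuity the displacement current in the gap matches the conduction current: I_d = 0.0240 A.
For r ≥ R the full I_d is enclosed: B = μ₀ I_d/(2πr) = (4π×10^-7)(0.0240)/(2π·0.169) = 2.84×10^-8 T.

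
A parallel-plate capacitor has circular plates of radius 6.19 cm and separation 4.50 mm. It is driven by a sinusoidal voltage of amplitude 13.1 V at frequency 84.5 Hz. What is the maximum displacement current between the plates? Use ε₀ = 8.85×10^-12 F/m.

C = ε₀A/d = (8.85×10^-12)(0.01204)/(4.50×10^-3) = 2.368×10^-11 F; ω = 2πf = 530.9 rad/s.
I_d = C dV/dt, so |I_d|_max = C V₀ ω = (2.368×10^-11)(13.1)(530.9) = 1.65×10^-7 A.

1.65×10^-7 A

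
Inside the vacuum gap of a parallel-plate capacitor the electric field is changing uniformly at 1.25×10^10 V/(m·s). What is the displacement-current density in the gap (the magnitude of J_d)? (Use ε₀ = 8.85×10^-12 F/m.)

0.111 A/m²

J_d = ε₀ dE/dt = (8.85×10^-12)(1.25×10^10) = 0.111 A/m².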